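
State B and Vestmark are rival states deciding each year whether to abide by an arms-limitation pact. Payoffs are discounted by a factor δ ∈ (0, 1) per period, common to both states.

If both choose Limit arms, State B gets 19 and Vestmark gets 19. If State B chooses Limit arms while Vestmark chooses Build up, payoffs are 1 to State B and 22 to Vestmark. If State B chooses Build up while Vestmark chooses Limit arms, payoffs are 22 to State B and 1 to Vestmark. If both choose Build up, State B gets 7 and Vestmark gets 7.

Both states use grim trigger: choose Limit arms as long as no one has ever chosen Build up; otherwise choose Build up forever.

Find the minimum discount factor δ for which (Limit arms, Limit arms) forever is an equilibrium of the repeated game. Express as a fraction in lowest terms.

1/5

One-period gain from deviating is 22 − 19 = 3. The loss is 19 − 7 = 12 in every subsequent period, with present value 12·δ/(1−δ).
Deviation is unprofitable when 12·δ/(1−δ) ≥ 3, i.e. δ/(1−δ) ≥ 1/4.
Equivalently δ ≥ 3/(3+12) = 1/5.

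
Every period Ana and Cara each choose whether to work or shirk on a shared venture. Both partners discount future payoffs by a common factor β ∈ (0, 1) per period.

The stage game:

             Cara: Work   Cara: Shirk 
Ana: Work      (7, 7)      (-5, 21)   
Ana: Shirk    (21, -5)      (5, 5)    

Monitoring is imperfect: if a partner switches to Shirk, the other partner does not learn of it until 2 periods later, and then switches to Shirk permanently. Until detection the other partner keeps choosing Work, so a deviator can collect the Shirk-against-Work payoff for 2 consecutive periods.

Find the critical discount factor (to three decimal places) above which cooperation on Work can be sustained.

0.935

Deviating for the 2 undetected periods gains 21−7 = 14 per period over cooperation, then loses 7−5 = 2 per period forever once punishment starts.
Gain: 14(1 + β + … + β^1); loss: 2·β^2/(1−β).
No profitable deviation ⇔ 14(1−β^2) ≤ 2·β^2, i.e. β^2 ≥ 14/(14+2) = 7/8.
Hence β ≥ (7/8)^(1/2) ≈ 0.935.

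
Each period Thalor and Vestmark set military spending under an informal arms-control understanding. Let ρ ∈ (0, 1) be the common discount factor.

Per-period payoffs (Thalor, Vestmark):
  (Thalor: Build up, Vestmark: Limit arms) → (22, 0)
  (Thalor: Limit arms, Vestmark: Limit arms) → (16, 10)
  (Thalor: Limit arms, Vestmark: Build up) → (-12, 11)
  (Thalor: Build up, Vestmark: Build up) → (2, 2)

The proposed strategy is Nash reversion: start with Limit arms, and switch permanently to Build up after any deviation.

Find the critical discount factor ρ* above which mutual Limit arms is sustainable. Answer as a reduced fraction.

3/10

Thalor's threshold: (22−16)/(22−2) = 3/10.
Vestmark's threshold: (11−10)/(11−2) = 1/9.
3/10 > 1/9, so Thalor binds and ρ* = 3/10.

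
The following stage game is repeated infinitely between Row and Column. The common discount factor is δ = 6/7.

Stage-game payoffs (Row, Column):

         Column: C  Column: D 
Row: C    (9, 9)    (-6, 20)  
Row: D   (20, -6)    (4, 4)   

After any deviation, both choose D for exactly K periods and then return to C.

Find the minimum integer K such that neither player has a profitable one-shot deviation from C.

3

No profitable deviation requires (9−4)(δ+…+δ^K) ≥ 20−9, i.e. δ+…+δ^K ≥ 11/5 ≈ 2.2000.
With δ = 6/7, the partial sums are K=1: 0.8571, K=2: 1.5918, K=3: 2.2216.
K = 3 is the first length at which the sum reaches 2.2000.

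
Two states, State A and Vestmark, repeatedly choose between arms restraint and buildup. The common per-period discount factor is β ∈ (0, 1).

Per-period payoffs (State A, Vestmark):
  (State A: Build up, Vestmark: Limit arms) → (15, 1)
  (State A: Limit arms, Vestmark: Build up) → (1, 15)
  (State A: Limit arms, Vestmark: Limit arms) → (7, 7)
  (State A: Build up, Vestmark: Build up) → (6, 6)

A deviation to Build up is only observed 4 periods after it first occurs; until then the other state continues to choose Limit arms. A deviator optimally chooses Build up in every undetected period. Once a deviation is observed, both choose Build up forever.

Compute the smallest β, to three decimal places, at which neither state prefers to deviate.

0.971

The best deviation is to choose Build up for all 4 undetected periods, earning 15 each, then 6 forever once detected.
Deviation value: 15(1−β^4)/(1−β) + 6β^4/(1−β); cooperation value: 7/(1−β).
IC: 7 ≥ 15(1−β^4) + 6β^4 = 15 − 9β^4.
So β^4 ≥ 8/9, giving β ≥ (8/9)^(1/4) ≈ 0.971.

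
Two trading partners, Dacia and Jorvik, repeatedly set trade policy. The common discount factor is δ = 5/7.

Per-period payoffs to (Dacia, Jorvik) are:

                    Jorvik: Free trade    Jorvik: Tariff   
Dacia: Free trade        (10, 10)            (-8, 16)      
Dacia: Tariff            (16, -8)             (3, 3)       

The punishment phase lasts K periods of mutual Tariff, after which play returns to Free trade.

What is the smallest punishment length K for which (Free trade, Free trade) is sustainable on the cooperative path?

2

Need Σ_{k=1}^{K} δ^k ≥ (16−10)/(10−3) = 0.8571 at δ = 5/7.
At K = 1 the sum is 0.7143 < 0.8571; at K = 2 it is 1.2245 ≥ 0.8571.
So the minimum punishment length is K = 2.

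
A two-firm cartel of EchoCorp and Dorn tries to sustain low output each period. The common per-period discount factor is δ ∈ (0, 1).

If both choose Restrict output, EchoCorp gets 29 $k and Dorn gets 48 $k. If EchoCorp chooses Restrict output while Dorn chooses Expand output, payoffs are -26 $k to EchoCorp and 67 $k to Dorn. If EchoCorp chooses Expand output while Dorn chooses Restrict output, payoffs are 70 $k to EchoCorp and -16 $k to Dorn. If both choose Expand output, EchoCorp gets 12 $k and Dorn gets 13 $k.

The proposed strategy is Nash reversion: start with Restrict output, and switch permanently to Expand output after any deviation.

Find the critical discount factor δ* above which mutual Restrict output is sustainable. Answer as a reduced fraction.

41/58

EchoCorp: cooperation gives 29 each period; deviation gives 70 once then 12 forever.
  29/(1−δ) ≥ 70 + 12δ/(1−δ) ⇒ δ ≥ 41/58.
Dorn: cooperation gives 48 each period; deviation gives 67 once then 13 forever.
  δ ≥ 19/54.
Both must hold, so the binding constraint is EchoCorp's: δ ≥ 41/58.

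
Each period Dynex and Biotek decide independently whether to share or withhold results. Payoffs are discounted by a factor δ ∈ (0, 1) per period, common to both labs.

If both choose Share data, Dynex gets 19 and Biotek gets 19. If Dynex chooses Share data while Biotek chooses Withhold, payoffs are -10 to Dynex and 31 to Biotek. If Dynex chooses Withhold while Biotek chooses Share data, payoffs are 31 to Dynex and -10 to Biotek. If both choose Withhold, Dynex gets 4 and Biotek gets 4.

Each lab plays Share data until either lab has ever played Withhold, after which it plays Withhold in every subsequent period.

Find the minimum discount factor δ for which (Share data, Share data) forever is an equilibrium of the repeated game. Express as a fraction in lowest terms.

Under grim trigger the critical discount factor is (T−C)/(T−P) with T = 31, C = 19, P = 4.
δ* = (31−19)/(31−4) = 12/27 = 4/9.

4/9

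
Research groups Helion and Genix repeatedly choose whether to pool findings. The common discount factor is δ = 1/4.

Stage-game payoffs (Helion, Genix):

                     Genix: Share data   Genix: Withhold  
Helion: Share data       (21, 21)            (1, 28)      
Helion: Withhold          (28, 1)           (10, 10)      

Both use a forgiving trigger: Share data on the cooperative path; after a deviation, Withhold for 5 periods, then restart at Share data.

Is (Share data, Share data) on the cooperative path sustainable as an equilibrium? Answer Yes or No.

No

IC: δ+…+δ^5 ≥ (28−21)/(21−10) = 7/11.
At δ = 1/4: partial sum = 0.3330 < 0.6364. Cooperation not sustainable.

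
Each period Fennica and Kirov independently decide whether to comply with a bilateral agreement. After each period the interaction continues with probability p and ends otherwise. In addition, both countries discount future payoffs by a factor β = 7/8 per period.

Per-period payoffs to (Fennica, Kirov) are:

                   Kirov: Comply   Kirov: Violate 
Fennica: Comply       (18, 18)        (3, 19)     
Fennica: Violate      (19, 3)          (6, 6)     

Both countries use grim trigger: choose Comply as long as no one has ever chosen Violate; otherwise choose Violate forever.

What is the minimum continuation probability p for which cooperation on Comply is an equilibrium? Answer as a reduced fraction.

8/91

Expected continuation weight on next period's payoff is β·p = 7/8·p, which plays the role of the discount factor.
Cooperation requires 7/8·p ≥ (19−18)/(19−6) = 1/13, hence p ≥ 8/91.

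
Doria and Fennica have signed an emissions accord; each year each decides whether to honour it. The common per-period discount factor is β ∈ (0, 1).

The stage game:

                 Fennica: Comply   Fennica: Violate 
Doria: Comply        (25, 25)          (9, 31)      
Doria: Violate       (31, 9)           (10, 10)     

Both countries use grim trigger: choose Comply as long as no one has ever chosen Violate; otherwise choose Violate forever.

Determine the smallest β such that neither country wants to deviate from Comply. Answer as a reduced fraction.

Under grim trigger the critical discount factor is (T−C)/(T−P) with T = 31, C = 25, P = 10.
β* = (31−25)/(31−10) = 6/21 = 2/7.

2/7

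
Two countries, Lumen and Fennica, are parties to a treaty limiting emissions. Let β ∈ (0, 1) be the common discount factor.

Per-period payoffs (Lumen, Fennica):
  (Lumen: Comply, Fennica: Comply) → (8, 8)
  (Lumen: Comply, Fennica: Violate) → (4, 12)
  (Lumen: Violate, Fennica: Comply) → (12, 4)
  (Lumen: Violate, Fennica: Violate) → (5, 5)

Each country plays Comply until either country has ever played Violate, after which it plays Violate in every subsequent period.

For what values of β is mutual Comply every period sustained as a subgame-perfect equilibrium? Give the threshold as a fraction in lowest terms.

8/(1−β) ≥ 12 + 5β/(1−β)
8 ≥ 12 − 7β
β ≥ 4/7.

4/7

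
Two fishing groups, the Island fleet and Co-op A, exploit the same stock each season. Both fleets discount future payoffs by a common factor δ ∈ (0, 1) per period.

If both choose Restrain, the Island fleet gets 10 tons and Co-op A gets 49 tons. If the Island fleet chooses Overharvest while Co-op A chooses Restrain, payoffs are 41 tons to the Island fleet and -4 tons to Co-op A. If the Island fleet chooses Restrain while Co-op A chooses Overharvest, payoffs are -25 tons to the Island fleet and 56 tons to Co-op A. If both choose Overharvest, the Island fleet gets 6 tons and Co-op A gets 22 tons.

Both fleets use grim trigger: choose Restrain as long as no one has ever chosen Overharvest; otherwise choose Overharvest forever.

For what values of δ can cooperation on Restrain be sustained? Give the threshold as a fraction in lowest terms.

the Island fleet: cooperation gives 10 each period; deviation gives 41 once then 6 forever.
  10/(1−δ) ≥ 41 + 6δ/(1−δ) ⇒ δ ≥ 31/35.
Co-op A: cooperation gives 49 each period; deviation gives 56 once then 22 forever.
  δ ≥ 7/34.
Both must hold, so the binding constraint is the Island fleet's: δ ≥ 31/35.

31/35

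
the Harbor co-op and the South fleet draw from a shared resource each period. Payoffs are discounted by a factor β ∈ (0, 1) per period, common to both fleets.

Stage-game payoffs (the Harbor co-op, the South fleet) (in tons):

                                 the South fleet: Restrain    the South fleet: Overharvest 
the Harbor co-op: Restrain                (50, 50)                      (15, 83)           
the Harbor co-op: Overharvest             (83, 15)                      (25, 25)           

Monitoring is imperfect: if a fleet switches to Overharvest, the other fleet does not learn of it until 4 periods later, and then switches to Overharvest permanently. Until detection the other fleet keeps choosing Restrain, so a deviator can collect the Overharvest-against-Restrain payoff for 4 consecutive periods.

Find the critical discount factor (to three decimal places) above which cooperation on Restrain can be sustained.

The best deviation is to choose Overharvest for all 4 undetected periods, earning 83 each, then 25 forever once detected.
Deviation value: 83(1−β^4)/(1−β) + 25β^4/(1−β); cooperation value: 50/(1−β).
IC: 50 ≥ 83(1−β^4) + 25β^4 = 83 − 58β^4.
So β^4 ≥ 33/58, giving β ≥ (33/58)^(1/4) ≈ 0.869.

0.869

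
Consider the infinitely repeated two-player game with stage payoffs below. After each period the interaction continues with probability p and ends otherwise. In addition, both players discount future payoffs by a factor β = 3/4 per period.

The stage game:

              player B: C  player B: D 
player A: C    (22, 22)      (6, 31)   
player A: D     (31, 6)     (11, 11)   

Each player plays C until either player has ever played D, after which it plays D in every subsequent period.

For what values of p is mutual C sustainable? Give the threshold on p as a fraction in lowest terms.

3/5

Expected continuation weight on next period's payoff is β·p = 3/4·p, which plays the role of the discount factor.
Cooperation requires 3/4·p ≥ (31−22)/(31−11) = 9/20, hence p ≥ 3/5.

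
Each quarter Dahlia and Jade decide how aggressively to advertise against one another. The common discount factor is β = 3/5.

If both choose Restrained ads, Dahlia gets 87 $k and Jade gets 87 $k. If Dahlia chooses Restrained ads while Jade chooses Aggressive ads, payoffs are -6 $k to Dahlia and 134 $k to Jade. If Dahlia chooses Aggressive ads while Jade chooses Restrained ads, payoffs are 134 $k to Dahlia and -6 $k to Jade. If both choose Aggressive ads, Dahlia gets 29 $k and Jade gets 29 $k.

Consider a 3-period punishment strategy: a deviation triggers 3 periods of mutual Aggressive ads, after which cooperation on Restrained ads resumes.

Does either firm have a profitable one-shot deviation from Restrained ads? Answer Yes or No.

A one-shot deviation gives 134 now, then 29 for 3 periods, then back to 87.
Gain from deviating: (134−87) today; loss: (87−29) in each of the next 3 periods.
No-deviation condition: (87−29)(β+…+β^3) ≥ 134−87, i.e. β+…+β^3 ≥ 47/58.
At β = 3/5: β+…+β^3 = 1.1760 ≥ 0.8103.
So cooperation is sustainable.

No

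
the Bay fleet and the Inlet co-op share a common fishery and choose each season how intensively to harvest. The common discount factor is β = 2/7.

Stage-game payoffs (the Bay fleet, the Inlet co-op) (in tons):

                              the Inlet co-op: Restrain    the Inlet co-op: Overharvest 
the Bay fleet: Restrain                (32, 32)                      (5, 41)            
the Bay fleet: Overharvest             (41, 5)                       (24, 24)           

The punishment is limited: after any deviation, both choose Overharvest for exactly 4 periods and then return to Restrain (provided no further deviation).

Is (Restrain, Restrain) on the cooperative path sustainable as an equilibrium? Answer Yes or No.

IC: β+…+β^4 ≥ (41−32)/(32−24) = 9/8.
At β = 2/7: partial sum = 0.3973 < 1.1250. Cooperation not sustainable.

No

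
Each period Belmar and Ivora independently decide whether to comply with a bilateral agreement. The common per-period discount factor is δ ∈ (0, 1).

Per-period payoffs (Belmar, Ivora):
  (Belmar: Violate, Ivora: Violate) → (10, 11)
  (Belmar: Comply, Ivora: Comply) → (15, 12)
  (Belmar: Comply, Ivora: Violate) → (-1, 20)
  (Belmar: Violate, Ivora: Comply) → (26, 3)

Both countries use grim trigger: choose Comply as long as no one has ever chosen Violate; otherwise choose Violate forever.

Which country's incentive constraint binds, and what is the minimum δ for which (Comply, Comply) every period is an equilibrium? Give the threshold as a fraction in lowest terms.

Belmar's threshold: (26−15)/(26−10) = 11/16.
Ivora's threshold: (20−12)/(20−11) = 8/9.
11/16 < 8/9, so Ivora binds and δ* = 8/9.

Ivora; δ ≥ 8/9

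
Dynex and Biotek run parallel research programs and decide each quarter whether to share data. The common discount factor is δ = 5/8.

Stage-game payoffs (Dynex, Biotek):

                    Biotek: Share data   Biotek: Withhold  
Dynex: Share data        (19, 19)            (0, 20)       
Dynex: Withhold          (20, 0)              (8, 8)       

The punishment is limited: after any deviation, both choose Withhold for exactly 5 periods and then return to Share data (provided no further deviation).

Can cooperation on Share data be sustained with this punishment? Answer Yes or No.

Yes

IC: δ+…+δ^5 ≥ (20−19)/(19−8) = 1/11.
At δ = 5/8: partial sum = 1.5077 ≥ 0.0909. Cooperation sustainable.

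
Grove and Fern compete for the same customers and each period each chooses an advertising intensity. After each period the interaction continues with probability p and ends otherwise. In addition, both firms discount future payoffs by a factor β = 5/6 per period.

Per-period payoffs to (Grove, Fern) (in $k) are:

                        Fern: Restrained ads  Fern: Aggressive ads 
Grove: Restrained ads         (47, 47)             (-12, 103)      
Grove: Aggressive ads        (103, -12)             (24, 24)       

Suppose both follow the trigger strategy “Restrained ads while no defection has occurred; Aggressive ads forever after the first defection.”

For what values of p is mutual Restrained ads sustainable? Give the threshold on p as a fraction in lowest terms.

With continuation probability p and discount β, the effective per-period discount factor is βp.
Grim-trigger IC: βp ≥ (103−47)/(103−24) = 56/79.
So p ≥ (56/79)/(5/6) = 336/395.

336/395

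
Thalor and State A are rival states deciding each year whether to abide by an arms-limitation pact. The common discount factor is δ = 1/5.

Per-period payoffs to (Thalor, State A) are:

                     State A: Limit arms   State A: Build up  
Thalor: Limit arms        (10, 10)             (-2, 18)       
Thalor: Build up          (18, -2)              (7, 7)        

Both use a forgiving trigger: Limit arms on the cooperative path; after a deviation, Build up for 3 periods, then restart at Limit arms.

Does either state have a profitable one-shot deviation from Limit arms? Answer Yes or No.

Yes

A one-shot deviation gives 18 now, then 7 for 3 periods, then back to 10.
Gain from deviating: (18−10) today; loss: (10−7) in each of the next 3 periods.
No-deviation condition: (10−7)(δ+…+δ^3) ≥ 18−10, i.e. δ+…+δ^3 ≥ 8/3.
At δ = 1/5: δ+…+δ^3 = 0.2480 < 2.6667.
So cooperation is not sustainable.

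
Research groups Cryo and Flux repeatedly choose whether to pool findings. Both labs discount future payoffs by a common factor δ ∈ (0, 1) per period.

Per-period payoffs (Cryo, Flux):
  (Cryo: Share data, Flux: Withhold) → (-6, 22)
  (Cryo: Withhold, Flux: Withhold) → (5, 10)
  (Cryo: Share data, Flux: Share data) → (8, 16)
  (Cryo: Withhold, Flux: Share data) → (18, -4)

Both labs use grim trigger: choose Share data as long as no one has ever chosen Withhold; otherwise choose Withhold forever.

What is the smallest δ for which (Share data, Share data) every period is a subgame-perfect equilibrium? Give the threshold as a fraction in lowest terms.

Cryo's threshold: (18−8)/(18−5) = 10/13.
Flux's threshold: (22−16)/(22−10) = 1/2.
10/13 > 1/2, so Cryo binds and δ* = 10/13.

10/13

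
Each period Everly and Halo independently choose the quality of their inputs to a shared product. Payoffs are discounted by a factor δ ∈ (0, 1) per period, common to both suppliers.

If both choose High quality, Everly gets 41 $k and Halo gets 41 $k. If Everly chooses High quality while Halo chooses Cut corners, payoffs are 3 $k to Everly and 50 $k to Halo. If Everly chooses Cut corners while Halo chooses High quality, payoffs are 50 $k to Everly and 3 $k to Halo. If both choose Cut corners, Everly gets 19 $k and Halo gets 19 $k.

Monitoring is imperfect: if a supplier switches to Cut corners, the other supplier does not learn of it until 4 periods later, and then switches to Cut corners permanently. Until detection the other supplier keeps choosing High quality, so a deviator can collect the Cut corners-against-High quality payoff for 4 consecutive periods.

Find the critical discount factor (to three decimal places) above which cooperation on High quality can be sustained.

0.734

The best deviation is to choose Cut corners for all 4 undetected periods, earning 50 each, then 19 forever once detected.
Deviation value: 50(1−δ^4)/(1−δ) + 19δ^4/(1−δ); cooperation value: 41/(1−δ).
IC: 41 ≥ 50(1−δ^4) + 19δ^4 = 50 − 31δ^4.
So δ^4 ≥ 9/31, giving δ ≥ (9/31)^(1/4) ≈ 0.734.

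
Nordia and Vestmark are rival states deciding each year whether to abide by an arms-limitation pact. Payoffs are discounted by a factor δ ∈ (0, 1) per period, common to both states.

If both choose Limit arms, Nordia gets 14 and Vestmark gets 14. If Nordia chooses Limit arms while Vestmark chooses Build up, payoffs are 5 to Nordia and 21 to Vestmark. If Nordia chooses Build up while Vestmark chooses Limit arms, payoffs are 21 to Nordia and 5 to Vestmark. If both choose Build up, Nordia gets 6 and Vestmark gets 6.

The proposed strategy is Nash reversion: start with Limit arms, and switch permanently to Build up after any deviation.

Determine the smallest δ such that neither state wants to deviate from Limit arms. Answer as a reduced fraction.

7/15

One-period gain from deviating is 21 − 14 = 7. The loss is 14 − 6 = 8 in every subsequent period, with present value 8·δ/(1−δ).
Deviation is unprofitable when 8·δ/(1−δ) ≥ 7, i.e. δ/(1−δ) ≥ 7/8.
Equivalently δ ≥ 7/(7+8) = 7/15.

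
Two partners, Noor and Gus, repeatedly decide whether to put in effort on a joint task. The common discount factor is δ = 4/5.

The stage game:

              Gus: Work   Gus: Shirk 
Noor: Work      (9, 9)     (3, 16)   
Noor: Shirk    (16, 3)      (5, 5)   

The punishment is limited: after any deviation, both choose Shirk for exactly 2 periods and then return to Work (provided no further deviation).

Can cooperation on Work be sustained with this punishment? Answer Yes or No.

IC: δ+…+δ^2 ≥ (16−9)/(9−5) = 7/4.
At δ = 4/5: partial sum = 1.4400 < 1.7500. Cooperation not sustainable.

No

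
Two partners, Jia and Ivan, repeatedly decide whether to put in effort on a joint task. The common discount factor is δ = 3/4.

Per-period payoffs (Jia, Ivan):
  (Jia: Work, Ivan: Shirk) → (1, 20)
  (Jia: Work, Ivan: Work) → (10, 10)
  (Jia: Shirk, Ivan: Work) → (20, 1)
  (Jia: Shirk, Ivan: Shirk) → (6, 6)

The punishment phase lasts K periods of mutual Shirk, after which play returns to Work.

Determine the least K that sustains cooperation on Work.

7

IC: δ(1−δ^K)/(1−δ) ≥ (20−10)/(10−6) = 5/2.
With δ = 3/4: need 1 − δ^K ≥ 5/2·(1−3/4)/(3/4), i.e. δ^K ≤ 0.1667.
Since (3/4)^6 = 0.1780 and (3/4)^7 = 0.1335, the smallest such K is 7.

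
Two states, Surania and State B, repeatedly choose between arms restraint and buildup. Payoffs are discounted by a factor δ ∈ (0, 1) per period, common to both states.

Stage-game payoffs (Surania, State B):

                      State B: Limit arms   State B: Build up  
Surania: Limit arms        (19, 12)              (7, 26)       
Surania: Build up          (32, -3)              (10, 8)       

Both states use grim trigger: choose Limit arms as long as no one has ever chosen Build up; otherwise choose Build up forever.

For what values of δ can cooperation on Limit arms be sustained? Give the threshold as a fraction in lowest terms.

7/9

Surania's threshold: (32−19)/(32−10) = 13/22.
State B's threshold: (26−12)/(26−8) = 7/9.
13/22 < 7/9, so State B binds and δ* = 7/9.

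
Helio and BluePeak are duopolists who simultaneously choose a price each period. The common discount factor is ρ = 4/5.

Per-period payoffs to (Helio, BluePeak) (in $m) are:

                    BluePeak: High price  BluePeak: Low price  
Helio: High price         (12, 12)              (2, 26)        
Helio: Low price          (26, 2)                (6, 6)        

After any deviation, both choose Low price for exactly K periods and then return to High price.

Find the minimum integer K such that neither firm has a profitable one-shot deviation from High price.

Need Σ_{k=1}^{K} ρ^k ≥ (26−12)/(12−6) = 2.3333 at ρ = 4/5.
At K = 3 the sum is 1.9520 < 2.3333; at K = 4 it is 2.3616 ≥ 2.3333.
So the minimum punishment length is K = 4.

4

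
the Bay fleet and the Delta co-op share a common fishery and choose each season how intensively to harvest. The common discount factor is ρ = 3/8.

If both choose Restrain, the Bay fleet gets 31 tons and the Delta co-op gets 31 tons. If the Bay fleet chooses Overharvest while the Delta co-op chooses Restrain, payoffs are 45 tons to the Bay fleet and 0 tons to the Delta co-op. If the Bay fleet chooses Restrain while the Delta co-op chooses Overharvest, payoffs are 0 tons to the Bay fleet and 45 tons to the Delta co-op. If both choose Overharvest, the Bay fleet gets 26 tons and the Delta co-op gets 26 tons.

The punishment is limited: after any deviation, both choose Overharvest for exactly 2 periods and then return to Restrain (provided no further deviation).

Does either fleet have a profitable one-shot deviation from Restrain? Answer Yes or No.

Yes

IC: ρ+…+ρ^2 ≥ (45−31)/(31−26) = 14/5.
At ρ = 3/8: partial sum = 0.5156 < 2.8000. Cooperation not sustainable.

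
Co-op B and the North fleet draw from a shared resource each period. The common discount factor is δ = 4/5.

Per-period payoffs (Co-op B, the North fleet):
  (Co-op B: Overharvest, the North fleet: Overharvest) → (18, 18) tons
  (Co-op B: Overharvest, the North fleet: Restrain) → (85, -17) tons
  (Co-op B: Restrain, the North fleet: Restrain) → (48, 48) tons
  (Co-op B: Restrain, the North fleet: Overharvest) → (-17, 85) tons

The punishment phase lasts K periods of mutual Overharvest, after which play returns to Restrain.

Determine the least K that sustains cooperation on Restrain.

2

IC: δ(1−δ^K)/(1−δ) ≥ (85−48)/(48−18) = 37/30.
With δ = 4/5: need 1 − δ^K ≥ 37/30·(1−4/5)/(4/5), i.e. δ^K ≤ 0.6917.
Since (4/5)^1 = 0.8000 and (4/5)^2 = 0.6400, the smallest such K is 2.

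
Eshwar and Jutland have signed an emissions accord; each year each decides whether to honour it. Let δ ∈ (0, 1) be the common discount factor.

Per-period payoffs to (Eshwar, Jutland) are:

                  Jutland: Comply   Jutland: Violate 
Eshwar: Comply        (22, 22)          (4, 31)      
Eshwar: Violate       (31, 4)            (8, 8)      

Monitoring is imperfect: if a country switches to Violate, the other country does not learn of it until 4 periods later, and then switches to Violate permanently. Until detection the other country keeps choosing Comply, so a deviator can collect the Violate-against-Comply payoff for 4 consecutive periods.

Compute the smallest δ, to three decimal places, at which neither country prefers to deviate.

0.791

A deviator earns 31 for 4 periods, then 8 forever; cooperating earns 22 forever. Multiplying the IC by (1−δ):
22 ≥ 31(1−δ^4) + 8δ^4, so 23·δ^4 ≥ 9 and δ^4 ≥ 9/23.
δ ≥ (9/23)^(1/4) ≈ 0.791.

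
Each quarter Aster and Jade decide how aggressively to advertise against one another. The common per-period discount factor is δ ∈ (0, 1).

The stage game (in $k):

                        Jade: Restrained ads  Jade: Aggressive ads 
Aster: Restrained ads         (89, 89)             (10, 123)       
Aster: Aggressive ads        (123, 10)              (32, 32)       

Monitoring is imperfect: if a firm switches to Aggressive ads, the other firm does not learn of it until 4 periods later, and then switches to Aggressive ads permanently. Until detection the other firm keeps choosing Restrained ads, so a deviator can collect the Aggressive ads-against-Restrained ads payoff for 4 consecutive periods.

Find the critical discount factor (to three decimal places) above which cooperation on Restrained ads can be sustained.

0.782

A deviator earns 123 for 4 periods, then 32 forever; cooperating earns 89 forever. Multiplying the IC by (1−δ):
89 ≥ 123(1−δ^4) + 32δ^4, so 91·δ^4 ≥ 34 and δ^4 ≥ 34/91.
δ ≥ (34/91)^(1/4) ≈ 0.782.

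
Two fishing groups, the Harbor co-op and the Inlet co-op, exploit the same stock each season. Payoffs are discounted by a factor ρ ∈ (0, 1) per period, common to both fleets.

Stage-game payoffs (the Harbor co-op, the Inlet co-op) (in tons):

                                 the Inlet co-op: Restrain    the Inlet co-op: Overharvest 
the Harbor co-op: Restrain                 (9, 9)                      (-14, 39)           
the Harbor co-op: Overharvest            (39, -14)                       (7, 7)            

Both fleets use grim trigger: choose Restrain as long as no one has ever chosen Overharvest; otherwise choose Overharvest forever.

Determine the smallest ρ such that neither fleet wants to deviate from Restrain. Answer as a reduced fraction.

15/16

9/(1−ρ) ≥ 39 + 7ρ/(1−ρ)
9 ≥ 39 − 32ρ
ρ ≥ 30/32 = 15/16.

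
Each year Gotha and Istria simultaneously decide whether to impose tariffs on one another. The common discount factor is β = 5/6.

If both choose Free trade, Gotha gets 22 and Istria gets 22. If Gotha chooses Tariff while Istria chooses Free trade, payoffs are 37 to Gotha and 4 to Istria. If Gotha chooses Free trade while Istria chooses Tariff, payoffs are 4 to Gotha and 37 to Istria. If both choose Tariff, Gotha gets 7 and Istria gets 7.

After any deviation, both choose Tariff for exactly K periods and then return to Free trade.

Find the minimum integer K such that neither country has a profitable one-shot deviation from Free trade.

2

Need Σ_{k=1}^{K} β^k ≥ (37−22)/(22−7) = 1.0000 at β = 5/6.
At K = 1 the sum is 0.8333 < 1.0000; at K = 2 it is 1.5278 ≥ 1.0000.
So the minimum punishment length is K = 2.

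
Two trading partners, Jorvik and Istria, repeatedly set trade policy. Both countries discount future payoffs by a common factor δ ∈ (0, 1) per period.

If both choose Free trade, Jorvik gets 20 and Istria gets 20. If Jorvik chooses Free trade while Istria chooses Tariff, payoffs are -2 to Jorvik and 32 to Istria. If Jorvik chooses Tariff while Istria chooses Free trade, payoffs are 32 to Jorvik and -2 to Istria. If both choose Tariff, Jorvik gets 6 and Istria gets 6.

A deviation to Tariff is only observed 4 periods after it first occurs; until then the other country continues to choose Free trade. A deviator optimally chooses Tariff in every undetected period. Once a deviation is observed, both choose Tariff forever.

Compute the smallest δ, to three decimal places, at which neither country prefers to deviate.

The best deviation is to choose Tariff for all 4 undetected periods, earning 32 each, then 6 forever once detected.
Deviation value: 32(1−δ^4)/(1−δ) + 6δ^4/(1−δ); cooperation value: 20/(1−δ).
IC: 20 ≥ 32(1−δ^4) + 6δ^4 = 32 − 26δ^4.
So δ^4 ≥ 12/26 = 6/13, giving δ ≥ (6/13)^(1/4) ≈ 0.824.

0.824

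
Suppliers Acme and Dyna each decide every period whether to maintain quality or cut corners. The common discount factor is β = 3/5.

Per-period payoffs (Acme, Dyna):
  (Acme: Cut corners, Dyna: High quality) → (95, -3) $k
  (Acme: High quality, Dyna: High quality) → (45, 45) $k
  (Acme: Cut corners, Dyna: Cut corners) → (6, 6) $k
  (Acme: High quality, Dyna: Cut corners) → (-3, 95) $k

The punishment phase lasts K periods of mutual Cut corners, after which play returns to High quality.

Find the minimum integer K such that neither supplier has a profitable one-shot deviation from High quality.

4

No profitable deviation requires (45−6)(β+…+β^K) ≥ 95−45, i.e. β+…+β^K ≥ 50/39 ≈ 1.2821.
With β = 3/5, the partial sums are K=1: 0.6000, K=2: 0.9600, K=3: 1.1760, K=4: 1.3056.
K = 4 is the first length at which the sum reaches 1.2821.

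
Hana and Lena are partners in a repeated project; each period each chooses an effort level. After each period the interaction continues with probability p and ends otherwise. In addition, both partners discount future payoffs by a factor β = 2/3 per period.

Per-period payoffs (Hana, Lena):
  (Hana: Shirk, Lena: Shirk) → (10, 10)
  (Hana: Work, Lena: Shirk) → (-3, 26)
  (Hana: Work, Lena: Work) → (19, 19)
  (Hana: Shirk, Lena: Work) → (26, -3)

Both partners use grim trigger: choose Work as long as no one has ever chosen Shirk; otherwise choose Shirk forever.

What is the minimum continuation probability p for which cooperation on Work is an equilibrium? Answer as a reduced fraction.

With continuation probability p and discount β, the effective per-period discount factor is βp.
Grim-trigger IC: βp ≥ (26−19)/(26−10) = 7/16.
So p ≥ (7/16)/(2/3) = 21/32.

21/32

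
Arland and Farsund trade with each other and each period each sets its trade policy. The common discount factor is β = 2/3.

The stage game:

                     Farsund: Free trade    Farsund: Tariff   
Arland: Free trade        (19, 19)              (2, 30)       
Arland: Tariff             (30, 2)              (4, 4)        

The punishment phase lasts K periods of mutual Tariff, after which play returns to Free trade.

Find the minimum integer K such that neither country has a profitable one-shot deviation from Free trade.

Need Σ_{k=1}^{K} β^k ≥ (30−19)/(19−4) = 0.7333 at β = 2/3.
At K = 1 the sum is 0.6667 < 0.7333; at K = 2 it is 1.1111 ≥ 0.7333.
So the minimum punishment length is K = 2.

2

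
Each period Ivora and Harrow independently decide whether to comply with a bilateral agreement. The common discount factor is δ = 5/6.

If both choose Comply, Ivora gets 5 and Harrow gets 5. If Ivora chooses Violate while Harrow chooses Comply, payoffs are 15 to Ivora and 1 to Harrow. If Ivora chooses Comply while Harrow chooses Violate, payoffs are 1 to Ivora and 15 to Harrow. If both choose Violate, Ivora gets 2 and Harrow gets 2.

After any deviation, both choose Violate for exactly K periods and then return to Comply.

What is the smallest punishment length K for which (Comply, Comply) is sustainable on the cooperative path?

IC: δ(1−δ^K)/(1−δ) ≥ (15−5)/(5−2) = 10/3.
With δ = 5/6: need 1 − δ^K ≥ 10/3·(1−5/6)/(5/6), i.e. δ^K ≤ 0.3333.
Since (5/6)^6 = 0.3349 and (5/6)^7 = 0.2791, the smallest such K is 7.

7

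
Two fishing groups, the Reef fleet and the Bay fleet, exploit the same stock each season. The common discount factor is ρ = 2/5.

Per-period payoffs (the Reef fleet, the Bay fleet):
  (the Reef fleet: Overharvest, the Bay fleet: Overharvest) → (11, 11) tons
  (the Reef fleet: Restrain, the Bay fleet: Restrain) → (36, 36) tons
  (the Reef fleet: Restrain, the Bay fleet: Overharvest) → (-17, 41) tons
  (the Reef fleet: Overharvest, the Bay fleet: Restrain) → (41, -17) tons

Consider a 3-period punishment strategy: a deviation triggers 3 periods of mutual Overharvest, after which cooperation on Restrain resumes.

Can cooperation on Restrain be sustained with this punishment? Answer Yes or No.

Yes

Comparing payoff streams over the 4 periods until play realigns: cooperate → 36(1+ρ+…+ρ^3); deviate → 41 + 11(ρ+…+ρ^3).
Cooperation is sustained iff (36−11)(ρ+…+ρ^3) ≥ 41−36.
ρ+…+ρ^3 = 2/5·(1−(2/5)^3)/(1−2/5) = 0.6240, and (41−36)/(36−11) = 0.2000.
0.6240 ≥ 0.2000, so cooperation is sustainable.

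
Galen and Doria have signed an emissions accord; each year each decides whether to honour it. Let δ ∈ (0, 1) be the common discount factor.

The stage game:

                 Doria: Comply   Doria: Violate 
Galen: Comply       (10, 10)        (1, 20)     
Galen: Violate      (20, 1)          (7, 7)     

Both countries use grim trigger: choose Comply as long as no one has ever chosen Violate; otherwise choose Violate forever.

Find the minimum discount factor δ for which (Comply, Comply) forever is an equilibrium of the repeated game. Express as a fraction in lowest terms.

10/13

10/(1−δ) ≥ 20 + 7δ/(1−δ)
10 ≥ 20 − 13δ
δ ≥ 10/13.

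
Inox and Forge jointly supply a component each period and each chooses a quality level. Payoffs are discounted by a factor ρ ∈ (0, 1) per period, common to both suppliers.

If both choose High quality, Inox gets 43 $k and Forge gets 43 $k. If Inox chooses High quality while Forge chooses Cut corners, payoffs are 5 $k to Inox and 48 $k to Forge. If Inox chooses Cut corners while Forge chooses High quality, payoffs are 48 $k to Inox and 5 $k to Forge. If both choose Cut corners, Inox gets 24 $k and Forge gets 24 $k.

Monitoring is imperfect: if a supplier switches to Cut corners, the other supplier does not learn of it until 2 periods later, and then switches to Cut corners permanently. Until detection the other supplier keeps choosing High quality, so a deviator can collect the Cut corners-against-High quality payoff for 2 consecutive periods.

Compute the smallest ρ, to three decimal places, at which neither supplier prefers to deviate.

A deviator earns 48 for 2 periods, then 24 forever; cooperating earns 43 forever. Multiplying the IC by (1−ρ):
43 ≥ 48(1−ρ^2) + 24ρ^2, so 24·ρ^2 ≥ 5 and ρ^2 ≥ 5/24.
ρ ≥ (5/24)^(1/2) ≈ 0.456.

0.456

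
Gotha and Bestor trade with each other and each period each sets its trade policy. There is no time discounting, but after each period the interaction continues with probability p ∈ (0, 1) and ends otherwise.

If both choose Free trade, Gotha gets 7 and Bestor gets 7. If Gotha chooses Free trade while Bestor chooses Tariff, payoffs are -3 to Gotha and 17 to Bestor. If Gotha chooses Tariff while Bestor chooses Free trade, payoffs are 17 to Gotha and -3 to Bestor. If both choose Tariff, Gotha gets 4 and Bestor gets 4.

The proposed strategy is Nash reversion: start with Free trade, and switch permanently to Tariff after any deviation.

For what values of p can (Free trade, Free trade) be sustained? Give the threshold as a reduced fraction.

10/13

With no time discounting, the continuation probability p plays the role of the discount factor.
Grim-trigger IC: 7/(1−p) ≥ 17 + 4p/(1−p) ⇒ p ≥ (17−7)/(17−4) = 10/13.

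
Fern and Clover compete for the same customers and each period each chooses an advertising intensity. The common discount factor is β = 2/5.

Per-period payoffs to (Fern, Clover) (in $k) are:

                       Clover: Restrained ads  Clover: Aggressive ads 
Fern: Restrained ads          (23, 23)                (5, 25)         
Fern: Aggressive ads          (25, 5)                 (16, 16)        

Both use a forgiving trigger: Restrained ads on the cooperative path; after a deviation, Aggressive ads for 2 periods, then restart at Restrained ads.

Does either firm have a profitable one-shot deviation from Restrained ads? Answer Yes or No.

A one-shot deviation gives 25 now, then 16 for 2 periods, then back to 23.
Gain from deviating: (25−23) today; loss: (23−16) in each of the next 2 periods.
No-deviation condition: (23−16)(β+…+β^2) ≥ 25−23, i.e. β+…+β^2 ≥ 2/7.
At β = 2/5: β+…+β^2 = 0.5600 ≥ 0.2857.
So cooperation is sustainable.

No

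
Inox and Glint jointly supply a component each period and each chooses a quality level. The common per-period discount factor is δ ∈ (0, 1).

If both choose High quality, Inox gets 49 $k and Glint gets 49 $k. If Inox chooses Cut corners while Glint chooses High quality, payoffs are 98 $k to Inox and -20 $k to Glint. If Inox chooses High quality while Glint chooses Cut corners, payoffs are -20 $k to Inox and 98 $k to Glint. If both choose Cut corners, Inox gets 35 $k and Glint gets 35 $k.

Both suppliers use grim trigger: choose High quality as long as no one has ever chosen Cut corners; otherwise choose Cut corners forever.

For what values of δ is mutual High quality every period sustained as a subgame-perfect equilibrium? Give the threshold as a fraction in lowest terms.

7/9

Under grim trigger the critical discount factor is (T−C)/(T−P) with T = 98, C = 49, P = 35.
δ* = (98−49)/(98−35) = 49/63 = 7/9.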